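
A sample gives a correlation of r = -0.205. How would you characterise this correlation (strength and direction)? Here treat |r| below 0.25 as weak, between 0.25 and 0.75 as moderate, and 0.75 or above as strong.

r = -0.205 < 0 so the relationship is negative.
|r| = 0.205, which falls in the weak range.

weak negative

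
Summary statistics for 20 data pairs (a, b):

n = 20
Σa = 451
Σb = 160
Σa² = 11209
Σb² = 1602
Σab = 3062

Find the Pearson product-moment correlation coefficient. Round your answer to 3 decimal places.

r = (nΣab − ΣaΣb) / √[(nΣa² − (Σa)²)(nΣb² − (Σb)²)]
Numerator: 20×3062 − 451×160 = -10920
Denominator: √[(224180 − 203401)(32040 − 25600)] = √[20779 × 6440] = 11567.9194
r = -10920 / 11567.9194 ≈ -0.944

-0.944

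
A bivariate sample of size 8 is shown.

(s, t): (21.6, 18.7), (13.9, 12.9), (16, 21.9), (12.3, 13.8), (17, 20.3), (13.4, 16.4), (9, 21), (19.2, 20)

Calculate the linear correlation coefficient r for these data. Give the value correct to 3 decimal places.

n = 8, Σs = 122.4, Σt = 145, Σs² = 1985.26, Σt² = 2708.2, Σst = 2241.23
nΣst − ΣsΣt = 17929.84 − 17748 = 181.84
nΣs² − (Σs)² = 15882.08 − 14981.76 = 900.32; nΣt² − (Σt)² = 21665.6 − 21025 = 640.6
r = 181.84 / √(900.32 × 640.6) = 181.84 / 759.4373 ≈ 0.239

0.239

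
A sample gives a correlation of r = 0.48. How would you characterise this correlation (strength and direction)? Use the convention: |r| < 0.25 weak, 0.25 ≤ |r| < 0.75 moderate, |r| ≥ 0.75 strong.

r = 0.48 > 0 so the relationship is positive.
|r| = 0.48, which falls in the moderate range.

moderate positive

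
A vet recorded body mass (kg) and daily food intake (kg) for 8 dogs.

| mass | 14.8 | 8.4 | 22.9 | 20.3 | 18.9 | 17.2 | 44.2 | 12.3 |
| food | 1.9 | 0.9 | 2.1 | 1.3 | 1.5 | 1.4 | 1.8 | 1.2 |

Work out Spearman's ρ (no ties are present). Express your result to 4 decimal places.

Rank mass: 3, 1, 7, 6, 5, 4, 8, 2
Rank food: 7, 1, 8, 3, 5, 4, 6, 2
d = rank(mass) − rank(food): -4, 0, -1, 3, 0, 0, 2, 0; Σd² = 30
ρ = 1 − 6Σd² / [n(n²−1)] = 1 − 6×30 / (8×63) = 1 − 180/504 ≈ 0.6429

0.6429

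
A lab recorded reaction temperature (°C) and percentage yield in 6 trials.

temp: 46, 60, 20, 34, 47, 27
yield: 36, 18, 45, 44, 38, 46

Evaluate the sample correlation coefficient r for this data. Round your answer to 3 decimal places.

-0.895

n = 6, Σx = 234, Σy = 227, Σx² = 10210, Σy² = 9141, Σxy = 8160
nΣxy − ΣxΣy = 48960 − 53118 = -4158
nΣx² − (Σx)² = 61260 − 54756 = 6504; nΣy² − (Σy)² = 54846 − 51529 = 3317
r = -4158 / √(6504 × 3317) = -4158 / 4644.7570 ≈ -0.895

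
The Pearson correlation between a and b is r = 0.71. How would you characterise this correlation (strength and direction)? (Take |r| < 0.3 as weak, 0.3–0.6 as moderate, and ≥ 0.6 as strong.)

strong positive

r = 0.71 > 0 so the relationship is positive.
|r| = 0.71, which falls in the strong range.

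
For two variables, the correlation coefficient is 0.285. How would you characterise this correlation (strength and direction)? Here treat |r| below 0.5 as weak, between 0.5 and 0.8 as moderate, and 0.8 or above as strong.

r = 0.285 > 0 so the relationship is positive.
|r| = 0.285, which falls in the weak range.

weak positive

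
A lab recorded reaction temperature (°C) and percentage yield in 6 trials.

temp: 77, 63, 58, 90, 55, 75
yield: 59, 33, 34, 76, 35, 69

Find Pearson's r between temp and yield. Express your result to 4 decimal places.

0.9389

n = 6, Σx = 418, Σy = 306, Σx² = 30012, Σy² = 17488, Σxy = 22534
nΣxy − ΣxΣy = 135204 − 127908 = 7296
nΣx² − (Σx)² = 180072 − 174724 = 5348; nΣy² − (Σy)² = 104928 − 93636 = 11292
r = 7296 / √(5348 × 11292) = 7296 / 7771.0756 ≈ 0.9389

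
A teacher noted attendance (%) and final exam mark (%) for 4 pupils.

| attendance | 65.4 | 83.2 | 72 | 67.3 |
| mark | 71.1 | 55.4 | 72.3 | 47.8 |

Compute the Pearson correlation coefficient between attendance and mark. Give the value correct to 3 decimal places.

n = 4, Σx = 287.9, Σy = 246.6, Σx² = 20912.69, Σy² = 15636.5, Σxy = 17681.76
nΣxy − ΣxΣy = 70727.04 − 70996.14 = -269.1
nΣx² − (Σx)² = 83650.76 − 82886.41 = 764.35; nΣy² − (Σy)² = 62546 − 60811.56 = 1734.44
r = -269.1 / √(764.35 × 1734.44) = -269.1 / 1151.3988 ≈ -0.234

-0.234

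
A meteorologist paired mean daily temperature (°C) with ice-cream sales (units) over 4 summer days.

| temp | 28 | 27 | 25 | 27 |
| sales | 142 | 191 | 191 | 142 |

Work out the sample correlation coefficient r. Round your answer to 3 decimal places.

n = 4, Σx = 107, Σy = 666, Σx² = 2867, Σy² = 113290, Σxy = 17742
nΣxy − ΣxΣy = 70968 − 71262 = -294
nΣx² − (Σx)² = 11468 − 11449 = 19; nΣy² − (Σy)² = 453160 − 443556 = 9604
r = -294 / √(19 × 9604) = -294 / 427.1721 ≈ -0.688

-0.688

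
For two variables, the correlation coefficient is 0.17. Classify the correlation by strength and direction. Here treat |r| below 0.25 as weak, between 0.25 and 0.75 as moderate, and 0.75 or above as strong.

weak positive

r = 0.17 > 0 so the relationship is positive.
|r| = 0.17, which falls in the weak range.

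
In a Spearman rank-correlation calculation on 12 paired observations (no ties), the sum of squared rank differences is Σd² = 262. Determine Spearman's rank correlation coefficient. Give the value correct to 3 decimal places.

0.084

ρ = 1 − 6Σd² / [n(n²−1)] = 1 − 6×262 / (12×143)
  = 1 − 1572/1716 = 1 − 0.9161 ≈ 0.084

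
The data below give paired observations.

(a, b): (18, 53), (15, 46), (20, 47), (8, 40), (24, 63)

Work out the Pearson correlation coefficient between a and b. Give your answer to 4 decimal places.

0.8764

n = 5, Σa = 85, Σb = 249, Σa² = 1589, Σb² = 12703, Σab = 4416
nΣab − ΣaΣb = 22080 − 21165 = 915
nΣa² − (Σa)² = 7945 − 7225 = 720; nΣb² − (Σb)² = 63515 − 62001 = 1514
r = 915 / √(720 × 1514) = 915 / 1044.0690 ≈ 0.8764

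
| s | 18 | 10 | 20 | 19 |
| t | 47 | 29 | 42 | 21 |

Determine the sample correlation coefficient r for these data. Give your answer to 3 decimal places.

0.286

n = 4, Σs = 67, Σt = 139, Σs² = 1185, Σt² = 5255, Σst = 2375
nΣst − ΣsΣt = 9500 − 9313 = 187
nΣs² − (Σs)² = 4740 − 4489 = 251; nΣt² − (Σt)² = 21020 − 19321 = 1699
r = 187 / √(251 × 1699) = 187 / 653.0306 ≈ 0.286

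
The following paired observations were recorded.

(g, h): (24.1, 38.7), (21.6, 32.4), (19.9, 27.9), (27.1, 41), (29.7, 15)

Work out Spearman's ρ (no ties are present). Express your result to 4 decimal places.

0.0000

Rank g: 3, 2, 1, 4, 5
Rank h: 4, 3, 2, 5, 1
d = rank(g) − rank(h): -1, -1, -1, -1, 4; Σd² = 20
ρ = 1 − 6Σd² / [n(n²−1)] = 1 − 6×20 / (5×24) = 1 − 120/120 ≈ 0.0000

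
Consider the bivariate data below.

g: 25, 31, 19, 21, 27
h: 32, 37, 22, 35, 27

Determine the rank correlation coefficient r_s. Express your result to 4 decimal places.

Rank g: 3, 5, 1, 2, 4
Rank h: 3, 5, 1, 4, 2
d = rank(g) − rank(h): 0, 0, 0, -2, 2; Σd² = 8
ρ = 1 − 6Σd² / [n(n²−1)] = 1 − 6×8 / (5×24) = 1 − 48/120 ≈ 0.6000

0.6000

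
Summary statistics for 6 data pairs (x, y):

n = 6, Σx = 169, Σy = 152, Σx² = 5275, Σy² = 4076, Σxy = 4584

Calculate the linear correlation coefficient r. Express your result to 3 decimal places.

0.889

r = (nΣxy − ΣxΣy) / √[(nΣx² − (Σx)²)(nΣy² − (Σy)²)]
Numerator: 6×4584 − 169×152 = 1816
Denominator: √[(31650 − 28561)(24456 − 23104)] = √[3089 × 1352] = 2043.6066
r = 1816 / 2043.6066 ≈ 0.889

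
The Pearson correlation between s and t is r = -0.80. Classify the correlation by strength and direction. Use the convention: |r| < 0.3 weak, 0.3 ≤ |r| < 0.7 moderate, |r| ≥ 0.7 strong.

r = -0.80 < 0 so the relationship is negative.
|r| = 0.80, which falls in the strong range.

strong negative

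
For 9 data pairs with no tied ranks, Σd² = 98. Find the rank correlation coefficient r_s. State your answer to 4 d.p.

ρ = 1 − 6Σd² / [n(n²−1)] = 1 − 6×98 / (9×80)
  = 1 − 588/720 = 1 − 0.81667 ≈ 0.1833

0.1833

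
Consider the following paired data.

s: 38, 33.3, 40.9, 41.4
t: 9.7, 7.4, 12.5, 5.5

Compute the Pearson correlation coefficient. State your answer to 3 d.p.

0.182

n = 4, Σs = 153.6, Σt = 35.1, Σs² = 5939.66, Σt² = 335.35, Σst = 1353.97
nΣst − ΣsΣt = 5415.88 − 5391.36 = 24.52
nΣs² − (Σs)² = 23758.64 − 23592.96 = 165.68; nΣt² − (Σt)² = 1341.4 − 1232.01 = 109.39
r = 24.52 / √(165.68 × 109.39) = 24.52 / 134.6244 ≈ 0.182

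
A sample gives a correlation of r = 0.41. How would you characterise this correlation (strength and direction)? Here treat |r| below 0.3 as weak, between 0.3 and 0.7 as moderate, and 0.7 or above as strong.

moderate positive

r = 0.41 > 0 so the relationship is positive.
|r| = 0.41, which falls in the moderate range.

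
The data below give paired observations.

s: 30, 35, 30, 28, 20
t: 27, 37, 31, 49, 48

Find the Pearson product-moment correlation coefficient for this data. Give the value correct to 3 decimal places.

n = 5, Σs = 143, Σt = 192, Σs² = 4209, Σt² = 7764, Σst = 5367
nΣst − ΣsΣt = 26835 − 27456 = -621
nΣs² − (Σs)² = 21045 − 20449 = 596; nΣt² − (Σt)² = 38820 − 36864 = 1956
r = -621 / √(596 × 1956) = -621 / 1079.7111 ≈ -0.575

-0.575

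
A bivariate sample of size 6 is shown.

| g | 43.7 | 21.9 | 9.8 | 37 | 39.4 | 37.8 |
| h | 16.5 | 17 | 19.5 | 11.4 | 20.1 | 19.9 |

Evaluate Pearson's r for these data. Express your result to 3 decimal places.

n = 6, Σg = 189.6, Σh = 104.4, Σg² = 6835.54, Σh² = 1871.48, Σgh = 3250.41
nΣgh − ΣgΣh = 19502.46 − 19794.24 = -291.78
nΣg² − (Σg)² = 41013.24 − 35948.16 = 5065.08; nΣh² − (Σh)² = 11228.88 − 10899.36 = 329.52
r = -291.78 / √(5065.08 × 329.52) = -291.78 / 1291.9153 ≈ -0.226

-0.226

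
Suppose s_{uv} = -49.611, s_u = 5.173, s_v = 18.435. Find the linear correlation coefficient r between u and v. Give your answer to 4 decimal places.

-0.5202

r = Cov(u,v) / (s_u · s_v) = -49.611 / (5.173 × 18.435)
  = -49.611 / 95.3643 ≈ -0.5202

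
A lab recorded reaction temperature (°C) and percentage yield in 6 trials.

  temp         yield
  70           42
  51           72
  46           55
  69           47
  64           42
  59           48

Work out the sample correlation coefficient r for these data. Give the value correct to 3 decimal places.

n = 6, Σx = 359, Σy = 306, Σx² = 21955, Σy² = 16250, Σxy = 17905
nΣxy − ΣxΣy = 107430 − 109854 = -2424
nΣx² − (Σx)² = 131730 − 128881 = 2849; nΣy² − (Σy)² = 97500 − 93636 = 3864
r = -2424 / √(2849 × 3864) = -2424 / 3317.9114 ≈ -0.731

-0.731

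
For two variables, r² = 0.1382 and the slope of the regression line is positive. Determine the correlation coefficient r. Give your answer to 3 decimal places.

0.372

|r| = √0.1382 = 0.372
The association is positive, so r = 0.372.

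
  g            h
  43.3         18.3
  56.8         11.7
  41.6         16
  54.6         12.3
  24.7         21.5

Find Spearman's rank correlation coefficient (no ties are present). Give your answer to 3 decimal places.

Rank g: 3, 5, 2, 4, 1
Rank h: 4, 1, 3, 2, 5
d = rank(g) − rank(h): -1, 4, -1, 2, -4; Σd² = 38
ρ = 1 − 6Σd² / [n(n²−1)] = 1 − 6×38 / (5×24) = 1 − 228/120 ≈ -0.900

-0.900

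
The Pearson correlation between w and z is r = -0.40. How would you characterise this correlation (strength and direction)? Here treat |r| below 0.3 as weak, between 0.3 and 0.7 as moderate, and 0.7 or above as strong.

moderate negative

r = -0.40 < 0 so the relationship is negative.
|r| = 0.40, which falls in the moderate range.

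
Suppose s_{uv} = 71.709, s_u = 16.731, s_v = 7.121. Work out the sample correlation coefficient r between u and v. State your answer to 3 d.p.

r = Cov(u,v) / (s_u · s_v) = 71.709 / (16.731 × 7.121)
  = 71.709 / 119.1415 ≈ 0.602

0.602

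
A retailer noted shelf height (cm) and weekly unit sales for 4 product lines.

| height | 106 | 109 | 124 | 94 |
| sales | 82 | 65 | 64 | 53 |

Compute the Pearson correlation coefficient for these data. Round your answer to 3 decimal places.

0.264

n = 4, Σx = 433, Σy = 264, Σx² = 47329, Σy² = 17854, Σxy = 28695
nΣxy − ΣxΣy = 114780 − 114312 = 468
nΣx² − (Σx)² = 189316 − 187489 = 1827; nΣy² − (Σy)² = 71416 − 69696 = 1720
r = 468 / √(1827 × 1720) = 468 / 1772.6929 ≈ 0.264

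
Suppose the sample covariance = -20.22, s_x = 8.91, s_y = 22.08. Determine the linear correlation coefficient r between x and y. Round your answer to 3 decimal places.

r = Cov(x,y) / (s_x · s_y) = -20.22 / (8.91 × 22.08)
  = -20.22 / 196.7328 ≈ -0.103

-0.103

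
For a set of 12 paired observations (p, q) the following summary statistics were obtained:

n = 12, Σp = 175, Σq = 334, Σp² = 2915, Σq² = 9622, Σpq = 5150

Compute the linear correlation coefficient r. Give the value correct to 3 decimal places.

0.812

r = (nΣpq − ΣpΣq) / √[(nΣp² − (Σp)²)(nΣq² − (Σq)²)]
Numerator: 12×5150 − 175×334 = 3350
Denominator: √[(34980 − 30625)(115464 − 111556)] = √[4355 × 3908] = 4125.4503
r = 3350 / 4125.4503 ≈ 0.812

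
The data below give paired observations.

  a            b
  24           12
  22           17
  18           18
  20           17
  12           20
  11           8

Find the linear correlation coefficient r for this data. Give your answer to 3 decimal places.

0.113

n = 6, Σa = 107, Σb = 92, Σa² = 2049, Σb² = 1510, Σab = 1654
nΣab − ΣaΣb = 9924 − 9844 = 80
nΣa² − (Σa)² = 12294 − 11449 = 845; nΣb² − (Σb)² = 9060 − 8464 = 596
r = 80 / √(845 × 596) = 80 / 709.6619 ≈ 0.113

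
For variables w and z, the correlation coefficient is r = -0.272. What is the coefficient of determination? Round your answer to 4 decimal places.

r² = (-0.272)² = 0.0740

0.0740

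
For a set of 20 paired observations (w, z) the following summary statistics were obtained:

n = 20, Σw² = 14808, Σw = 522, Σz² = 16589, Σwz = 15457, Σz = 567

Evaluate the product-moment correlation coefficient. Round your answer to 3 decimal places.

r = (nΣwz − ΣwΣz) / √[(nΣw² − (Σw)²)(nΣz² − (Σz)²)]
Numerator: 20×15457 − 522×567 = 13166
Denominator: √[(296160 − 272484)(331780 − 321489)] = √[23676 × 10291] = 15609.2830
r = 13166 / 15609.2830 ≈ 0.843

0.843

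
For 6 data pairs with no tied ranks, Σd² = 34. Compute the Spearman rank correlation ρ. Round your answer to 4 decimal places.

0.0286

ρ = 1 − 6Σd² / [n(n²−1)] = 1 − 6×34 / (6×35)
  = 1 − 204/210 = 1 − 0.97143 ≈ 0.0286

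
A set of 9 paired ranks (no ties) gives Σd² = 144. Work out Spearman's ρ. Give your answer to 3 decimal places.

ρ = 1 − 6Σd² / [n(n²−1)] = 1 − 6×144 / (9×80)
  = 1 − 864/720 = 1 − 1.2000 ≈ -0.200

-0.200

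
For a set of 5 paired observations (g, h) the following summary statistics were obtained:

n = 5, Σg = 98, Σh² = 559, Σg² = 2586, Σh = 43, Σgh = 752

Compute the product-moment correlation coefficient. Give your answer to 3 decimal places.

-0.256

r = (nΣgh − ΣgΣh) / √[(nΣg² − (Σg)²)(nΣh² − (Σh)²)]
Numerator: 5×752 − 98×43 = -454
Denominator: √[(12930 − 9604)(2795 − 1849)] = √[3326 × 946] = 1773.8083
r = -454 / 1773.8083 ≈ -0.256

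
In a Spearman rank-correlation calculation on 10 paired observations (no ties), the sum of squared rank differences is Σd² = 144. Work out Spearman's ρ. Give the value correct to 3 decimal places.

ρ = 1 − 6Σd² / [n(n²−1)] = 1 − 6×144 / (10×99)
  = 1 − 864/990 = 1 − 0.8727 ≈ 0.127

0.127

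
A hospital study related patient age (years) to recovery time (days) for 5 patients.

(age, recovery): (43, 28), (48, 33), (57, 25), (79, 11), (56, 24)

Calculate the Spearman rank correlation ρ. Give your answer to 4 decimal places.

-0.8000

Rank age: 1, 2, 4, 5, 3
Rank recovery: 4, 5, 3, 1, 2
d = rank(age) − rank(recovery): -3, -3, 1, 4, 1; Σd² = 36
ρ = 1 − 6Σd² / [n(n²−1)] = 1 − 6×36 / (5×24) = 1 − 216/120 ≈ -0.8000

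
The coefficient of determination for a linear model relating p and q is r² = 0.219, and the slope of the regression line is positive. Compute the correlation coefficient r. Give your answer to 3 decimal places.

0.468

|r| = √0.219 = 0.468
The association is positive, so r = 0.468.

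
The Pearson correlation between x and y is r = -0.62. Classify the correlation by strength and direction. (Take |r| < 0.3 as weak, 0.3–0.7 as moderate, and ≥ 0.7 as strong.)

moderate negative

r = -0.62 < 0 so the relationship is negative.
|r| = 0.62, which falls in the moderate range.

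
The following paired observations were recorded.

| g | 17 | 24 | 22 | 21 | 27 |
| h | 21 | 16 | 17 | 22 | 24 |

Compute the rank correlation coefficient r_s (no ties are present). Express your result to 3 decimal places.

Rank g: 1, 4, 3, 2, 5
Rank h: 3, 1, 2, 4, 5
d = rank(g) − rank(h): -2, 3, 1, -2, 0; Σd² = 18
ρ = 1 − 6Σd² / [n(n²−1)] = 1 − 6×18 / (5×24) = 1 − 108/120 ≈ 0.100

0.100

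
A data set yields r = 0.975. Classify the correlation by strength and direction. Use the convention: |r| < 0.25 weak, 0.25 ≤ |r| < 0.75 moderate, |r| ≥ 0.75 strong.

strong positive

r = 0.975 > 0 so the relationship is positive.
|r| = 0.975, which falls in the strong range.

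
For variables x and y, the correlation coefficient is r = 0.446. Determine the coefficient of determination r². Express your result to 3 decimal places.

0.199

r² = (0.446)² = 0.199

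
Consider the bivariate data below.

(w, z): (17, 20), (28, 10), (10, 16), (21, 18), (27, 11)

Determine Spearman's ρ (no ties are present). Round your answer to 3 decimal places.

-0.700

Rank w: 2, 5, 1, 3, 4
Rank z: 5, 1, 3, 4, 2
d = rank(w) − rank(z): -3, 4, -2, -1, 2; Σd² = 34
ρ = 1 − 6Σd² / [n(n²−1)] = 1 − 6×34 / (5×24) = 1 − 204/120 ≈ -0.700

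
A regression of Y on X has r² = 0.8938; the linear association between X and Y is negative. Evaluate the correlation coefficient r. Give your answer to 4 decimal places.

-0.9454

|r| = √0.8938 = 0.9454
The association is negative, so r = −0.9454.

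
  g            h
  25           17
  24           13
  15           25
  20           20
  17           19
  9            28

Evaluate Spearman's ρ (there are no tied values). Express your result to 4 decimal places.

Rank g: 6, 5, 2, 4, 3, 1
Rank h: 2, 1, 5, 4, 3, 6
d = rank(g) − rank(h): 4, 4, -3, 0, 0, -5; Σd² = 66
ρ = 1 − 6Σd² / [n(n²−1)] = 1 − 6×66 / (6×35) = 1 − 396/210 ≈ -0.8857

-0.8857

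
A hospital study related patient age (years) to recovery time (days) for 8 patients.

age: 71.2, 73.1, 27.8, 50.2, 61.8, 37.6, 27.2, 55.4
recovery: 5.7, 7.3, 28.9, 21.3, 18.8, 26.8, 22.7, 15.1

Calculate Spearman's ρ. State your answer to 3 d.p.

-0.881

Rank age: 7, 8, 2, 4, 6, 3, 1, 5
Rank recovery: 1, 2, 8, 5, 4, 7, 6, 3
d = rank(age) − rank(recovery): 6, 6, -6, -1, 2, -4, -5, 2; Σd² = 158
ρ = 1 − 6Σd² / [n(n²−1)] = 1 − 6×158 / (8×63) = 1 − 948/504 ≈ -0.881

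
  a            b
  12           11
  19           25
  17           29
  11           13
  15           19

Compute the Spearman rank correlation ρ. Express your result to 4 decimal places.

Rank a: 2, 5, 4, 1, 3
Rank b: 1, 4, 5, 2, 3
d = rank(a) − rank(b): 1, 1, -1, -1, 0; Σd² = 4
ρ = 1 − 6Σd² / [n(n²−1)] = 1 − 6×4 / (5×24) = 1 − 24/120 ≈ 0.8000

0.8000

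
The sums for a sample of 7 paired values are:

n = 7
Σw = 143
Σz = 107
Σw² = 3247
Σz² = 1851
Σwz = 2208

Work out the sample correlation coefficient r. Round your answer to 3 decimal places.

0.084

r = (nΣwz − ΣwΣz) / √[(nΣw² − (Σw)²)(nΣz² − (Σz)²)]
Numerator: 7×2208 − 143×107 = 155
Denominator: √[(22729 − 20449)(12957 − 11449)] = √[2280 × 1508] = 1854.2492
r = 155 / 1854.2492 ≈ 0.084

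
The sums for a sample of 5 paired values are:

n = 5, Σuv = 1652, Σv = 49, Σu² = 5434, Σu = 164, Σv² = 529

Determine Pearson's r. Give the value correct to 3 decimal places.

r = (nΣuv − ΣuΣv) / √[(nΣu² − (Σu)²)(nΣv² − (Σv)²)]
Numerator: 5×1652 − 164×49 = 224
Denominator: √[(27170 − 26896)(2645 − 2401)] = √[274 × 244] = 258.5653
r = 224 / 258.5653 ≈ 0.866

0.866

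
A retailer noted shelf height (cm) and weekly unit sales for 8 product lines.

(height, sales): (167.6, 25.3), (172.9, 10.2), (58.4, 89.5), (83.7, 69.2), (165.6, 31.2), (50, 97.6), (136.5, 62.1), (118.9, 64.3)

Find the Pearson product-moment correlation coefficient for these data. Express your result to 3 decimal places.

n = 8, Σx = 953.6, Σy = 449.4, Σx² = 131093.24, Σy² = 32033.12, Σxy = 43191.34
nΣxy − ΣxΣy = 345530.72 − 428547.84 = -83017.12
nΣx² − (Σx)² = 1048745.92 − 909352.96 = 139392.96; nΣy² − (Σy)² = 256264.96 − 201960.36 = 54304.6
r = -83017.12 / √(139392.96 × 54304.6) = -83017.12 / 87003.9018 ≈ -0.954

-0.954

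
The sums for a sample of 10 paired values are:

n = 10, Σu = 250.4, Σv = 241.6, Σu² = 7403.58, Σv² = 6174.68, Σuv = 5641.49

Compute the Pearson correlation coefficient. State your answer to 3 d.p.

r = (nΣuv − ΣuΣv) / √[(nΣu² − (Σu)²)(nΣv² − (Σv)²)]
Numerator: 10×5641.49 − 250.4×241.6 = -4081.74
Denominator: √[(74035.8 − 62700.16)(61746.8 − 58370.56)] = √[11335.64 × 3376.24] = 6186.4239
r = -4081.74 / 6186.4239 ≈ -0.660

-0.660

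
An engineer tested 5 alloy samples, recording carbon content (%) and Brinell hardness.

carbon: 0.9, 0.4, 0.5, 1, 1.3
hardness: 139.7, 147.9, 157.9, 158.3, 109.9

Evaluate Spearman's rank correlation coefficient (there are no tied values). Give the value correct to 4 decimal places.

Rank carbon: 3, 1, 2, 4, 5
Rank hardness: 2, 3, 4, 5, 1
d = rank(carbon) − rank(hardness): 1, -2, -2, -1, 4; Σd² = 26
ρ = 1 − 6Σd² / [n(n²−1)] = 1 − 6×26 / (5×24) = 1 − 156/120 ≈ -0.3000

-0.3000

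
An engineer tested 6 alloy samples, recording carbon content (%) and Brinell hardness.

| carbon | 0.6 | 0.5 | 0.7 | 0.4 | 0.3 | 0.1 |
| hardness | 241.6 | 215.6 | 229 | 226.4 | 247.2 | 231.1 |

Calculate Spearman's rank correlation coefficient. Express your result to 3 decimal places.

-0.257

Rank carbon: 5, 4, 6, 3, 2, 1
Rank hardness: 5, 1, 3, 2, 6, 4
d = rank(carbon) − rank(hardness): 0, 3, 3, 1, -4, -3; Σd² = 44
ρ = 1 − 6Σd² / [n(n²−1)] = 1 − 6×44 / (6×35) = 1 − 264/210 ≈ -0.257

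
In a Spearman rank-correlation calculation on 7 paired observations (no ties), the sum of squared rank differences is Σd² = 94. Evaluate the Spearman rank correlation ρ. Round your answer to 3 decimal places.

-0.679

ρ = 1 − 6Σd² / [n(n²−1)] = 1 − 6×94 / (7×48)
  = 1 − 564/336 = 1 − 1.6786 ≈ -0.679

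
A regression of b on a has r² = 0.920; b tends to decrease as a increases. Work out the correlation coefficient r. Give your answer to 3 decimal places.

|r| = √0.920 = 0.959
The association is negative, so r = −0.959.

-0.959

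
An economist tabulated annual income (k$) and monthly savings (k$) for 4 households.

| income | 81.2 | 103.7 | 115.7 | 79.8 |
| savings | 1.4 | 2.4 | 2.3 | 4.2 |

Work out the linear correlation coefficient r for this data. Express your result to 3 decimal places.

-0.254

n = 4, Σx = 380.4, Σy = 10.3, Σx² = 37101.66, Σy² = 30.65, Σxy = 963.83
nΣxy − ΣxΣy = 3855.32 − 3918.12 = -62.8
nΣx² − (Σx)² = 148406.64 − 144704.16 = 3702.48; nΣy² − (Σy)² = 122.6 − 106.09 = 16.51
r = -62.8 / √(3702.48 × 16.51) = -62.8 / 247.2407 ≈ -0.254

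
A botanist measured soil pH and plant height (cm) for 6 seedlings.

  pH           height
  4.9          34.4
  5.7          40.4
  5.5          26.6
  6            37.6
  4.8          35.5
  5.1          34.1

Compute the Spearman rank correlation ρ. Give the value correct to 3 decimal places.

Rank pH: 2, 5, 4, 6, 1, 3
Rank height: 3, 6, 1, 5, 4, 2
d = rank(pH) − rank(height): -1, -1, 3, 1, -3, 1; Σd² = 22
ρ = 1 − 6Σd² / [n(n²−1)] = 1 − 6×22 / (6×35) = 1 − 132/210 ≈ 0.371

0.371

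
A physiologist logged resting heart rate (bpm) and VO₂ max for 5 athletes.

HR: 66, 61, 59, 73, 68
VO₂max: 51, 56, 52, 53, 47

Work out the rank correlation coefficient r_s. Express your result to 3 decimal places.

-0.200

Rank HR: 3, 2, 1, 5, 4
Rank VO₂max: 2, 5, 3, 4, 1
d = rank(HR) − rank(VO₂max): 1, -3, -2, 1, 3; Σd² = 24
ρ = 1 − 6Σd² / [n(n²−1)] = 1 − 6×24 / (5×24) = 1 − 144/120 ≈ -0.200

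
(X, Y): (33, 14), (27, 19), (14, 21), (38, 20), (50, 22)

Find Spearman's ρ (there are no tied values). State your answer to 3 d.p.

Rank X: 3, 2, 1, 4, 5
Rank Y: 1, 2, 4, 3, 5
d = rank(X) − rank(Y): 2, 0, -3, 1, 0; Σd² = 14
ρ = 1 − 6Σd² / [n(n²−1)] = 1 − 6×14 / (5×24) = 1 − 84/120 ≈ 0.300

0.300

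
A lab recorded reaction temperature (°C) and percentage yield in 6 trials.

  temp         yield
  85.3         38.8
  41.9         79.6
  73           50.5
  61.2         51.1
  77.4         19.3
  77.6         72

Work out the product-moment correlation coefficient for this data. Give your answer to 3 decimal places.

-0.621

n = 6, Σx = 416.4, Σy = 311.3, Σx² = 30118.66, Σy² = 18559.55, Σxy = 20539.72
nΣxy − ΣxΣy = 123238.32 − 129625.32 = -6387
nΣx² − (Σx)² = 180711.96 − 173388.96 = 7323; nΣy² − (Σy)² = 111357.3 − 96907.69 = 14449.61
r = -6387 / √(7323 × 14449.61) = -6387 / 10286.6172 ≈ -0.621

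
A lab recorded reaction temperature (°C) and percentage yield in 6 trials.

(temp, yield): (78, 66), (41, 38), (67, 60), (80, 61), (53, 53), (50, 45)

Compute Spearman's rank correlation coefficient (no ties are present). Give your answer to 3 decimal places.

0.943

Rank temp: 5, 1, 4, 6, 3, 2
Rank yield: 6, 1, 4, 5, 3, 2
d = rank(temp) − rank(yield): -1, 0, 0, 1, 0, 0; Σd² = 2
ρ = 1 − 6Σd² / [n(n²−1)] = 1 − 6×2 / (6×35) = 1 − 12/210 ≈ 0.943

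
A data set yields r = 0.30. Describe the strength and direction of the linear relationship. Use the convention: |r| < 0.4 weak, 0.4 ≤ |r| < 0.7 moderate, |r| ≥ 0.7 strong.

weak positive

r = 0.30 > 0 so the relationship is positive.
|r| = 0.30, which falls in the weak range.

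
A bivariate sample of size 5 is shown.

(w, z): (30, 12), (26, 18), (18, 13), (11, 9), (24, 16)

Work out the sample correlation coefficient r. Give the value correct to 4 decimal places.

n = 5, Σw = 109, Σz = 68, Σw² = 2597, Σz² = 974, Σwz = 1545
nΣwz − ΣwΣz = 7725 − 7412 = 313
nΣw² − (Σw)² = 12985 − 11881 = 1104; nΣz² − (Σz)² = 4870 − 4624 = 246
r = 313 / √(1104 × 246) = 313 / 521.1372 ≈ 0.6006

0.6006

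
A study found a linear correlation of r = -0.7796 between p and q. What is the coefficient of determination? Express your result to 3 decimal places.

0.608

r² = (-0.7796)² = 0.608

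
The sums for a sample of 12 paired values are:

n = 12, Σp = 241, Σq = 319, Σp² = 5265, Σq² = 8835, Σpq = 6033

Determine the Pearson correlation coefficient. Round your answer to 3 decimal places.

r = (nΣpq − ΣpΣq) / √[(nΣp² − (Σp)²)(nΣq² − (Σq)²)]
Numerator: 12×6033 − 241×319 = -4483
Denominator: √[(63180 − 58081)(106020 − 101761)] = √[5099 × 4259] = 4660.1117
r = -4483 / 4660.1117 ≈ -0.962

-0.962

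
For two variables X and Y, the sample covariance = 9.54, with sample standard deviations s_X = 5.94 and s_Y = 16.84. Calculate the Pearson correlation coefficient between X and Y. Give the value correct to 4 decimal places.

0.0954

r = Cov(X,Y) / (s_X · s_Y) = 9.54 / (5.94 × 16.84)
  = 9.54 / 100.0296 ≈ 0.0954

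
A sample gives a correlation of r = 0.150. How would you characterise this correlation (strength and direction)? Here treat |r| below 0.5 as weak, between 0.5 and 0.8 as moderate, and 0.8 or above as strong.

r = 0.150 > 0 so the relationship is positive.
|r| = 0.150, which falls in the weak range.

weak positive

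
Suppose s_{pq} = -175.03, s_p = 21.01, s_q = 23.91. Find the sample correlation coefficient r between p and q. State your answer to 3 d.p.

r = Cov(p,q) / (s_p · s_q) = -175.03 / (21.01 × 23.91)
  = -175.03 / 502.3491 ≈ -0.348

-0.348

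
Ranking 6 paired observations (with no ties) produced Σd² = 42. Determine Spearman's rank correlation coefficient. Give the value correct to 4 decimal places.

-0.2000

ρ = 1 − 6Σd² / [n(n²−1)] = 1 − 6×42 / (6×35)
  = 1 − 252/210 = 1 − 1.20000 ≈ -0.2000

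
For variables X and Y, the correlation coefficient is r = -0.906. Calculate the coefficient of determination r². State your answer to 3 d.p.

r² = (-0.906)² = 0.821

0.821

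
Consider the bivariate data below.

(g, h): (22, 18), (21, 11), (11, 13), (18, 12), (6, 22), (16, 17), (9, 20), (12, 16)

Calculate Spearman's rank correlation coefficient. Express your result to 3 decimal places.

Rank g: 8, 7, 3, 6, 1, 5, 2, 4
Rank h: 6, 1, 3, 2, 8, 5, 7, 4
d = rank(g) − rank(h): 2, 6, 0, 4, -7, 0, -5, 0; Σd² = 130
ρ = 1 − 6Σd² / [n(n²−1)] = 1 − 6×130 / (8×63) = 1 − 780/504 ≈ -0.548

-0.548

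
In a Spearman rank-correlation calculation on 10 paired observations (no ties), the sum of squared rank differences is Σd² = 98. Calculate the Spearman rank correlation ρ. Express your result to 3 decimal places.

0.406

ρ = 1 − 6Σd² / [n(n²−1)] = 1 − 6×98 / (10×99)
  = 1 − 588/990 = 1 − 0.5939 ≈ 0.406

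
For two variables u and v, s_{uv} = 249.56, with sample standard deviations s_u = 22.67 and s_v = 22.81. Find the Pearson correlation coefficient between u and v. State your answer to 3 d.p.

r = Cov(u,v) / (s_u · s_v) = 249.56 / (22.67 × 22.81)
  = 249.56 / 517.1027 ≈ 0.483

0.483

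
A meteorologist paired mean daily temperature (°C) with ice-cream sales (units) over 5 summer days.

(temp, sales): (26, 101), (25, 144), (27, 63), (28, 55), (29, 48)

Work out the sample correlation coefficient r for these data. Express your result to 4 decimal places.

n = 5, Σx = 135, Σy = 411, Σx² = 3655, Σy² = 40235, Σxy = 10859
nΣxy − ΣxΣy = 54295 − 55485 = -1190
nΣx² − (Σx)² = 18275 − 18225 = 50; nΣy² − (Σy)² = 201175 − 168921 = 32254
r = -1190 / √(50 × 32254) = -1190 / 1269.9213 ≈ -0.9371

-0.9371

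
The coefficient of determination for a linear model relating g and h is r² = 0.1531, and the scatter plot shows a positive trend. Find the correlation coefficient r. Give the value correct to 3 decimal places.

|r| = √0.1531 = 0.391
The association is positive, so r = 0.391.

0.391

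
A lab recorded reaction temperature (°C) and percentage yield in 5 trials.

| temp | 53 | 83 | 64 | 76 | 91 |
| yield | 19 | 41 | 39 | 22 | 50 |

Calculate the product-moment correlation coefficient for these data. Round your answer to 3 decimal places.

n = 5, Σx = 367, Σy = 171, Σx² = 27851, Σy² = 6547, Σxy = 13128
nΣxy − ΣxΣy = 65640 − 62757 = 2883
nΣx² − (Σx)² = 139255 − 134689 = 4566; nΣy² − (Σy)² = 32735 − 29241 = 3494
r = 2883 / √(4566 × 3494) = 2883 / 3994.1963 ≈ 0.722

0.722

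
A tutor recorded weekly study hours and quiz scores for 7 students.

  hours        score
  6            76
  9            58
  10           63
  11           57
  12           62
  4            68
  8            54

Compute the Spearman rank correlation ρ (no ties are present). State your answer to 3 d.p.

Rank hours: 2, 4, 5, 6, 7, 1, 3
Rank score: 7, 3, 5, 2, 4, 6, 1
d = rank(hours) − rank(score): -5, 1, 0, 4, 3, -5, 2; Σd² = 80
ρ = 1 − 6Σd² / [n(n²−1)] = 1 − 6×80 / (7×48) = 1 − 480/336 ≈ -0.429

-0.429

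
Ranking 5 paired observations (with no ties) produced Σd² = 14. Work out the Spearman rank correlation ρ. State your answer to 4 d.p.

ρ = 1 − 6Σd² / [n(n²−1)] = 1 − 6×14 / (5×24)
  = 1 − 84/120 = 1 − 0.70000 ≈ 0.3000

0.3000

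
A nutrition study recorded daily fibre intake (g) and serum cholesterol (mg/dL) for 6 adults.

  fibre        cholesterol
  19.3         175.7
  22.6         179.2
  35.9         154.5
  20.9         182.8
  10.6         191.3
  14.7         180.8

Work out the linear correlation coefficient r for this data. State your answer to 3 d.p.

n = 6, Σx = 124, Σy = 1064.3, Σx² = 2937.32, Σy² = 189553.55, Σxy = 21493.54
nΣxy − ΣxΣy = 128961.24 − 131973.2 = -3011.96
nΣx² − (Σx)² = 17623.92 − 15376 = 2247.92; nΣy² − (Σy)² = 1137321.3 − 1132734.49 = 4586.81
r = -3011.96 / √(2247.92 × 4586.81) = -3011.96 / 3211.0406 ≈ -0.938

-0.938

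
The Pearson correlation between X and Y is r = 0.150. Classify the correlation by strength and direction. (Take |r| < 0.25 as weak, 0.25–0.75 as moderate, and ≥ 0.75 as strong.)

r = 0.150 > 0 so the relationship is positive.
|r| = 0.150, which falls in the weak range.

weak positive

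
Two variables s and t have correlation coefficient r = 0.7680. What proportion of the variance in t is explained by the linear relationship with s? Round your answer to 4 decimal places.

0.5898

r² = (0.7680)² = 0.5898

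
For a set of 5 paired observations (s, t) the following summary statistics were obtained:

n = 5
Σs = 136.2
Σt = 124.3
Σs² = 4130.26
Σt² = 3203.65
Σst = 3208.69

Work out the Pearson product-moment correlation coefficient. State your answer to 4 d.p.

-0.8114

r = (nΣst − ΣsΣt) / √[(nΣs² − (Σs)²)(nΣt² − (Σt)²)]
Numerator: 5×3208.69 − 136.2×124.3 = -886.21
Denominator: √[(20651.3 − 18550.44)(16018.25 − 15450.49)] = √[2100.86 × 567.76] = 1092.1466
r = -886.21 / 1092.1466 ≈ -0.8114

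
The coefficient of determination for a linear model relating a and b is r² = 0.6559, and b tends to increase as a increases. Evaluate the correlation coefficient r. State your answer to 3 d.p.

0.810

|r| = √0.6559 = 0.810
The association is positive, so r = 0.810.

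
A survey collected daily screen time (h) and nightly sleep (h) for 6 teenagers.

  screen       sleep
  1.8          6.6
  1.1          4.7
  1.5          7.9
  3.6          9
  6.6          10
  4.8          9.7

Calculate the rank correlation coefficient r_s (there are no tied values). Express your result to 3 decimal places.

Rank screen: 3, 1, 2, 4, 6, 5
Rank sleep: 2, 1, 3, 4, 6, 5
d = rank(screen) − rank(sleep): 1, 0, -1, 0, 0, 0; Σd² = 2
ρ = 1 − 6Σd² / [n(n²−1)] = 1 − 6×2 / (6×35) = 1 − 12/210 ≈ 0.943

0.943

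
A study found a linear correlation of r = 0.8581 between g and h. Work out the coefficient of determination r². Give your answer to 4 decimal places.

r² = (0.8581)² = 0.7363

0.7363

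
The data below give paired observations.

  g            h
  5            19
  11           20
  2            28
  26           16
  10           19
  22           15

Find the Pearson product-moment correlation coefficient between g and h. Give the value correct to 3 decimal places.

-0.806

n = 6, Σg = 76, Σh = 117, Σg² = 1410, Σh² = 2387, Σgh = 1307
nΣgh − ΣgΣh = 7842 − 8892 = -1050
nΣg² − (Σg)² = 8460 − 5776 = 2684; nΣh² − (Σh)² = 14322 − 13689 = 633
r = -1050 / √(2684 × 633) = -1050 / 1303.4462 ≈ -0.806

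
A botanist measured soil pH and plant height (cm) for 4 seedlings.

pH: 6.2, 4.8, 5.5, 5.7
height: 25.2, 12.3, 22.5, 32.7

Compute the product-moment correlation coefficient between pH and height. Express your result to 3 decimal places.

0.745

n = 4, Σx = 22.2, Σy = 92.7, Σx² = 124.22, Σy² = 2361.87, Σxy = 525.42
nΣxy − ΣxΣy = 2101.68 − 2057.94 = 43.74
nΣx² − (Σx)² = 496.88 − 492.84 = 4.04; nΣy² − (Σy)² = 9447.48 − 8593.29 = 854.19
r = 43.74 / √(4.04 × 854.19) = 43.74 / 58.7446 ≈ 0.745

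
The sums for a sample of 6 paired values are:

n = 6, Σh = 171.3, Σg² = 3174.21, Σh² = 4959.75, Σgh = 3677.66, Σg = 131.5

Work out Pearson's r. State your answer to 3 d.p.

r = (nΣgh − ΣgΣh) / √[(nΣg² − (Σg)²)(nΣh² − (Σh)²)]
Numerator: 6×3677.66 − 131.5×171.3 = -459.99
Denominator: √[(19045.26 − 17292.25)(29758.5 − 29343.69)] = √[1753.01 × 414.81] = 852.7403
r = -459.99 / 852.7403 ≈ -0.539

-0.539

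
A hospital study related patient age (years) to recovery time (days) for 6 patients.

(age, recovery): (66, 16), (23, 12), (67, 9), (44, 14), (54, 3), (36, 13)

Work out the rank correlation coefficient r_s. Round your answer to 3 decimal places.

Rank age: 5, 1, 6, 3, 4, 2
Rank recovery: 6, 3, 2, 5, 1, 4
d = rank(age) − rank(recovery): -1, -2, 4, -2, 3, -2; Σd² = 38
ρ = 1 − 6Σd² / [n(n²−1)] = 1 − 6×38 / (6×35) = 1 − 228/210 ≈ -0.086

-0.086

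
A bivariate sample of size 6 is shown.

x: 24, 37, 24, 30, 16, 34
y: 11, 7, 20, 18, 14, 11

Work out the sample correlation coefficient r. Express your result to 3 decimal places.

-0.464

n = 6, Σx = 165, Σy = 81, Σx² = 4833, Σy² = 1211, Σxy = 2141
nΣxy − ΣxΣy = 12846 − 13365 = -519
nΣx² − (Σx)² = 28998 − 27225 = 1773; nΣy² − (Σy)² = 7266 − 6561 = 705
r = -519 / √(1773 × 705) = -519 / 1118.0183 ≈ -0.464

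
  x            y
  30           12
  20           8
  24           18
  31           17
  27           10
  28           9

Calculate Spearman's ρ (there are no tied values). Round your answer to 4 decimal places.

0.3714

Rank x: 5, 1, 2, 6, 3, 4
Rank y: 4, 1, 6, 5, 3, 2
d = rank(x) − rank(y): 1, 0, -4, 1, 0, 2; Σd² = 22
ρ = 1 − 6Σd² / [n(n²−1)] = 1 − 6×22 / (6×35) = 1 − 132/210 ≈ 0.3714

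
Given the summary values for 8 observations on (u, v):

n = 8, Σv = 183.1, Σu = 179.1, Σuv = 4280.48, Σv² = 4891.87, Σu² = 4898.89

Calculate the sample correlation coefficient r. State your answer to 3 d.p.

0.230

r = (nΣuv − ΣuΣv) / √[(nΣu² − (Σu)²)(nΣv² − (Σv)²)]
Numerator: 8×4280.48 − 179.1×183.1 = 1450.63
Denominator: √[(39191.12 − 32076.81)(39134.96 − 33525.61)] = √[7114.31 × 5609.35] = 6317.1714
r = 1450.63 / 6317.1714 ≈ 0.230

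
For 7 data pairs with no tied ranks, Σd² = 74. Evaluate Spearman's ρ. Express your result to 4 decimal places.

-0.3214

ρ = 1 − 6Σd² / [n(n²−1)] = 1 − 6×74 / (7×48)
  = 1 − 444/336 = 1 − 1.32143 ≈ -0.3214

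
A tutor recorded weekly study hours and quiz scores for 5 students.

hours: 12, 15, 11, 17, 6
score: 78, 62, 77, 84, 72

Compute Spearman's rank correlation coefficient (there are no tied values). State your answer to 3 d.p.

0.400

Rank hours: 3, 4, 2, 5, 1
Rank score: 4, 1, 3, 5, 2
d = rank(hours) − rank(score): -1, 3, -1, 0, -1; Σd² = 12
ρ = 1 − 6Σd² / [n(n²−1)] = 1 − 6×12 / (5×24) = 1 − 72/120 ≈ 0.400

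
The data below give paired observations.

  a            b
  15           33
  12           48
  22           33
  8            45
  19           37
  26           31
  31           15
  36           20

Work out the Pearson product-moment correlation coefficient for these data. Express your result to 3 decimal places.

n = 8, Σa = 169, Σb = 262, Σa² = 4211, Σb² = 9462, Σab = 4851
nΣab − ΣaΣb = 38808 − 44278 = -5470
nΣa² − (Σa)² = 33688 − 28561 = 5127; nΣb² − (Σb)² = 75696 − 68644 = 7052
r = -5470 / √(5127 × 7052) = -5470 / 6012.9530 ≈ -0.910

-0.910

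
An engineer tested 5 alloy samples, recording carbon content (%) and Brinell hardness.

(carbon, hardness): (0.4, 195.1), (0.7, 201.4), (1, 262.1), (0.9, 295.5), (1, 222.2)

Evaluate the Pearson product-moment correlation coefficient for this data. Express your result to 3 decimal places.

0.649

n = 5, Σx = 4, Σy = 1176.3, Σx² = 3.46, Σy² = 284015.47, Σxy = 969.27
nΣxy − ΣxΣy = 4846.35 − 4705.2 = 141.15
nΣx² − (Σx)² = 17.3 − 16 = 1.3; nΣy² − (Σy)² = 1420077.35 − 1383681.69 = 36395.66
r = 141.15 / √(1.3 × 36395.66) = 141.15 / 217.5186 ≈ 0.649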